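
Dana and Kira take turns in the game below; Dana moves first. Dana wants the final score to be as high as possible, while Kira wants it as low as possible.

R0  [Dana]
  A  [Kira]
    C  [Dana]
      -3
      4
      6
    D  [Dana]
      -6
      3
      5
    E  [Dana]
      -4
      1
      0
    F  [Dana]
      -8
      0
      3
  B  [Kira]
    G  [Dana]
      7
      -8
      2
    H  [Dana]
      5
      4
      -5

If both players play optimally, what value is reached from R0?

5

C (Dana): max(-3, 4, 6) = 6
D (Dana): max(-6, 3, 5) = 5
E (Dana): max(-4, 1, 0) = 1
F (Dana): max(-8, 0, 3) = 3
A (Kira): min(6, 5, 1, 3) = 1
G (Dana): max(7, -8, 2) = 7
H (Dana): max(5, 4, -5) = 5
B (Kira): min(7, 5) = 5
R0 (Dana): max(1, 5) = 5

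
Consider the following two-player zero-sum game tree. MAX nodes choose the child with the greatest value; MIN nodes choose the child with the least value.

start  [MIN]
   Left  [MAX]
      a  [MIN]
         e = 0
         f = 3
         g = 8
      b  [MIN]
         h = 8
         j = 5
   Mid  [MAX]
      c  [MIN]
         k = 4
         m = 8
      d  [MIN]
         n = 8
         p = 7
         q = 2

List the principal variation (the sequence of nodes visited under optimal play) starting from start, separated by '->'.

start -> Mid -> c -> k

a (MIN): min(0, 3, 8) = 0
b (MIN): min(8, 5) = 5
Left (MAX): max(0, 5) = 5
c (MIN): min(4, 8) = 4
d (MIN): min(8, 7, 2) = 2
Mid (MAX): max(4, 2) = 4
start (MIN): min(5, 4) = 4
At start, MIN picks Mid (lowest: 4).
At Mid, MAX picks c (highest: 4).
At c, MIN picks k (lowest: 4).
Terminal value 4.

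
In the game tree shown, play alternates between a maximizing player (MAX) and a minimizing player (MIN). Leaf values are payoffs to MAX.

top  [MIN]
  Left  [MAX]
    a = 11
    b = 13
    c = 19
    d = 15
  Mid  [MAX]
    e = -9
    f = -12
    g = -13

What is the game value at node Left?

Left (MAX): max(11, 13, 19, 15) = 19

19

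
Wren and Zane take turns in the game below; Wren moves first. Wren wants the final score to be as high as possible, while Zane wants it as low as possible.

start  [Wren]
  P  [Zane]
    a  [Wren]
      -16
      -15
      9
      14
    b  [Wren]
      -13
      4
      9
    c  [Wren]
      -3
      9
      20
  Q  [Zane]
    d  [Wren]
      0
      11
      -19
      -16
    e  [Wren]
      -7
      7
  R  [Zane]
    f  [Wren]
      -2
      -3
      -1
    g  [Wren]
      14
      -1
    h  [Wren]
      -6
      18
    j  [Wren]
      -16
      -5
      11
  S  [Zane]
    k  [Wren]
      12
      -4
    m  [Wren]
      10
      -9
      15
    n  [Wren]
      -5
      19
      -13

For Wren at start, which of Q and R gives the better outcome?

Q

d (Wren): max(0, 11, -19, -16) = 11
e (Wren): max(-7, 7) = 7
Q (Zane): min(11, 7) = 7
f (Wren): max(-2, -3, -1) = -1
g (Wren): max(14, -1) = 14
h (Wren): max(-6, 18) = 18
j (Wren): max(-16, -5, 11) = 11
R (Zane): min(-1, 14, 18, 11) = -1
Wren prefers the higher value; Q=7, R=-1. Q is better since 7 > -1.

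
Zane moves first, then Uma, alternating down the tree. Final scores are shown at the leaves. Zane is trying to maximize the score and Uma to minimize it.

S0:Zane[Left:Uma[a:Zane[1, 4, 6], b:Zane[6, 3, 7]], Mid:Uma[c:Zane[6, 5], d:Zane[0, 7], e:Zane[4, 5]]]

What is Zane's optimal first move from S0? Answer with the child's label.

Left

a (Zane): max(1, 4, 6) = 6
b (Zane): max(6, 3, 7) = 7
Left (Uma): min(6, 7) = 6
c (Zane): max(6, 5) = 6
d (Zane): max(0, 7) = 7
e (Zane): max(4, 5) = 5
Mid (Uma): min(6, 7, 5) = 5
S0 (Zane): max(6, 5) = 6
Zane at S0 wants the highest of {Left=6, Mid=5}, so chooses Left.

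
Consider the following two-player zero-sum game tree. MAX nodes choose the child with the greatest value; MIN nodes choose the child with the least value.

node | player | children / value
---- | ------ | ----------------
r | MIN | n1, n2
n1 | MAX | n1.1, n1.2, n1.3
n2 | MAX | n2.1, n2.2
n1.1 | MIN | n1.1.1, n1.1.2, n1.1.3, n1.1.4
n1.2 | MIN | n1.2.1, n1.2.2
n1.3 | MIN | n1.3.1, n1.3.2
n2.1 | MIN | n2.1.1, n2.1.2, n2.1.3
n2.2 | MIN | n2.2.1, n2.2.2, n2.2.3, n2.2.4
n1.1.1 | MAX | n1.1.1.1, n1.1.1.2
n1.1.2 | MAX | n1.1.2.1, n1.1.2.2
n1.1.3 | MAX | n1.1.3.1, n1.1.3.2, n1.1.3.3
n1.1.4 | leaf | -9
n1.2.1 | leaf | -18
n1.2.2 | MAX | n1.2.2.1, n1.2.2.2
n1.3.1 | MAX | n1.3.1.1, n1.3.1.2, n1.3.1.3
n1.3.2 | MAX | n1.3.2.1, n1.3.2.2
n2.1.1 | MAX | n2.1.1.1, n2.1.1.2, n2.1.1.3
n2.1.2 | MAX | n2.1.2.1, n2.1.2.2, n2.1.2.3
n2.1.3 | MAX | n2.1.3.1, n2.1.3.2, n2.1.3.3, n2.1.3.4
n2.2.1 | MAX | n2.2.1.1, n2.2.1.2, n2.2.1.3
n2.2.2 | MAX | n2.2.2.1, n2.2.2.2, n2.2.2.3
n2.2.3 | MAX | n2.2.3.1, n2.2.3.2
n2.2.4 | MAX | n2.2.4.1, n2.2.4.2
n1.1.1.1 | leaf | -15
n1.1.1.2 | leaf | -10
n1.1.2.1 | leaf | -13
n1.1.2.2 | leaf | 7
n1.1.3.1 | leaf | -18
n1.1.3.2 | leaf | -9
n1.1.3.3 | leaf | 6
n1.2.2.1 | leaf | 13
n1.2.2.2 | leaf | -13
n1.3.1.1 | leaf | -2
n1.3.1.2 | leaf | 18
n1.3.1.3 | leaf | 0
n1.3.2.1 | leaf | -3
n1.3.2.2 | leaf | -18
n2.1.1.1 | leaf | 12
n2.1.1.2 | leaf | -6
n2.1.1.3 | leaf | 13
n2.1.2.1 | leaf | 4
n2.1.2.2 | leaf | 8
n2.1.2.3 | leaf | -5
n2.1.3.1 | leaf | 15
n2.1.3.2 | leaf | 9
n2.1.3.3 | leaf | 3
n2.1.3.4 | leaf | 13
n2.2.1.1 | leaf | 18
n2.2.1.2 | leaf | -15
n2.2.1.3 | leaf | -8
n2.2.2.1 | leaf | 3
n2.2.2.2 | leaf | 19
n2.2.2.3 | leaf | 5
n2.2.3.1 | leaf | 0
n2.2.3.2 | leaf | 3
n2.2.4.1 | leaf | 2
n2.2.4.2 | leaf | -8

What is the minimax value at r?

n1.1.1 (MAX): max(-15, -10) = -10
n1.1.2 (MAX): max(-13, 7) = 7
n1.1.3 (MAX): max(-18, -9, 6) = 6
n1.1 (MIN): min(-10, 7, 6, -9) = -10
n1.2.2 (MAX): max(13, -13) = 13
n1.2 (MIN): min(-18, 13) = -18
n1.3.1 (MAX): max(-2, 18, 0) = 18
n1.3.2 (MAX): max(-3, -18) = -3
n1.3 (MIN): min(18, -3) = -3
n1 (MAX): max(-10, -18, -3) = -3
n2.1.1 (MAX): max(12, -6, 13) = 13
n2.1.2 (MAX): max(4, 8, -5) = 8
n2.1.3 (MAX): max(15, 9, 3, 13) = 15
n2.1 (MIN): min(13, 8, 15) = 8
n2.2.1 (MAX): max(18, -15, -8) = 18
n2.2.2 (MAX): max(3, 19, 5) = 19
n2.2.3 (MAX): max(0, 3) = 3
n2.2.4 (MAX): max(2, -8) = 2
n2.2 (MIN): min(18, 19, 3, 2) = 2
n2 (MAX): max(8, 2) = 8
r (MIN): min(-3, 8) = -3

-3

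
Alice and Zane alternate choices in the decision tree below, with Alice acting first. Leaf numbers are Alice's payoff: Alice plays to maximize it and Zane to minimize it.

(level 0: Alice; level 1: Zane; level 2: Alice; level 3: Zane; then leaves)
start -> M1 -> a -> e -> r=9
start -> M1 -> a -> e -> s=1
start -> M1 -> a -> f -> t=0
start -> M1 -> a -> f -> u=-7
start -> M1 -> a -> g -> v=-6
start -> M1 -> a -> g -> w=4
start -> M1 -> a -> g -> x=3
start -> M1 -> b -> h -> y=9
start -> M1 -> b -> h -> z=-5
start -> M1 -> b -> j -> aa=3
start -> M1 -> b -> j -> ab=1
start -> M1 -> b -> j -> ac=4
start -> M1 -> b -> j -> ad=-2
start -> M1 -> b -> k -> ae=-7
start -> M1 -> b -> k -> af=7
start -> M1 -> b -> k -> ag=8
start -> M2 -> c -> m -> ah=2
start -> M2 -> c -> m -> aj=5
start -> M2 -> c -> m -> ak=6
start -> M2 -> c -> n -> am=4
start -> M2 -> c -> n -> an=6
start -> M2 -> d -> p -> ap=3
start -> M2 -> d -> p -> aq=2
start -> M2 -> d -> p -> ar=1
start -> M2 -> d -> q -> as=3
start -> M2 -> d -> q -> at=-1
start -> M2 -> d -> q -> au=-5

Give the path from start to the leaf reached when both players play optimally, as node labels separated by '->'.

start -> M2 -> d -> p -> ar

e (Zane): min(9, 1) = 1
f (Zane): min(0, -7) = -7
g (Zane): min(-6, 4, 3) = -6
a (Alice): max(1, -7, -6) = 1
h (Zane): min(9, -5) = -5
j (Zane): min(3, 1, 4, -2) = -2
k (Zane): min(-7, 7, 8) = -7
b (Alice): max(-5, -2, -7) = -2
M1 (Zane): min(1, -2) = -2
m (Zane): min(2, 5, 6) = 2
n (Zane): min(4, 6) = 4
c (Alice): max(2, 4) = 4
p (Zane): min(3, 2, 1) = 1
q (Zane): min(3, -1, -5) = -5
d (Alice): max(1, -5) = 1
M2 (Zane): min(4, 1) = 1
start (Alice): max(-2, 1) = 1
At start, Alice picks M2 (highest: 1).
At M2, Zane picks d (lowest: 1).
At d, Alice picks p (highest: 1).
At p, Zane picks ar (lowest: 1).
Terminal value 1.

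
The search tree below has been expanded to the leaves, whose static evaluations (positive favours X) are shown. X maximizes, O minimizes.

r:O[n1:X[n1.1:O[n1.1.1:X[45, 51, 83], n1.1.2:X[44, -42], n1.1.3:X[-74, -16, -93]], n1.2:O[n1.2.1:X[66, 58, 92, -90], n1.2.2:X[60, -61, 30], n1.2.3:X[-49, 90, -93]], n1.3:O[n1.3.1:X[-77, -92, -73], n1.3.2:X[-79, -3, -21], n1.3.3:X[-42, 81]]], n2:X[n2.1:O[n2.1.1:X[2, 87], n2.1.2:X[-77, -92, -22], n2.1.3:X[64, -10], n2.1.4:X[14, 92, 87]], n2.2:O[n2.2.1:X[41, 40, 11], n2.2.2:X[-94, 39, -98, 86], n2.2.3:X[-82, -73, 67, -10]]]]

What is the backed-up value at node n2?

41

n2.1.1 (X): max(2, 87) = 87
n2.1.2 (X): max(-77, -92, -22) = -22
n2.1.3 (X): max(64, -10) = 64
n2.1.4 (X): max(14, 92, 87) = 92
n2.1 (O): min(87, -22, 64, 92) = -22
n2.2.1 (X): max(41, 40, 11) = 41
n2.2.2 (X): max(-94, 39, -98, 86) = 86
n2.2.3 (X): max(-82, -73, 67, -10) = 67
n2.2 (O): min(41, 86, 67) = 41
n2 (X): max(-22, 41) = 41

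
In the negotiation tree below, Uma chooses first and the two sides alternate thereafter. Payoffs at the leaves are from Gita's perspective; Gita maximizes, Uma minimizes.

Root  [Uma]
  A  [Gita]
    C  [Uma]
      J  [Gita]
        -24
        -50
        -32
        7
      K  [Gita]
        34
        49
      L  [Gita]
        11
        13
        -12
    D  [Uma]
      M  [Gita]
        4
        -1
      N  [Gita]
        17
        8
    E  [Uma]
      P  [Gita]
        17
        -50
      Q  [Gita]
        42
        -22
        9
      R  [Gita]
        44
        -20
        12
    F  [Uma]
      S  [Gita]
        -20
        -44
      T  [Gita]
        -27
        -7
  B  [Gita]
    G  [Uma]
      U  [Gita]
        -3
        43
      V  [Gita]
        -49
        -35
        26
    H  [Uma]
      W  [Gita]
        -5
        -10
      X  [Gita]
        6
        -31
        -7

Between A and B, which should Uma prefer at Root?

A

J (Gita): max(-24, -50, -32, 7) = 7
K (Gita): max(34, 49) = 49
L (Gita): max(11, 13, -12) = 13
C (Uma): min(7, 49, 13) = 7
M (Gita): max(4, -1) = 4
N (Gita): max(17, 8) = 17
D (Uma): min(4, 17) = 4
P (Gita): max(17, -50) = 17
Q (Gita): max(42, -22, 9) = 42
R (Gita): max(44, -20, 12) = 44
E (Uma): min(17, 42, 44) = 17
S (Gita): max(-20, -44) = -20
T (Gita): max(-27, -7) = -7
F (Uma): min(-20, -7) = -20
A (Gita): max(7, 4, 17, -20) = 17
U (Gita): max(-3, 43) = 43
V (Gita): max(-49, -35, 26) = 26
G (Uma): min(43, 26) = 26
W (Gita): max(-5, -10) = -5
X (Gita): max(6, -31, -7) = 6
H (Uma): min(-5, 6) = -5
B (Gita): max(26, -5) = 26
Uma prefers the lower value; A=17, B=26. A is better since 17 < 26.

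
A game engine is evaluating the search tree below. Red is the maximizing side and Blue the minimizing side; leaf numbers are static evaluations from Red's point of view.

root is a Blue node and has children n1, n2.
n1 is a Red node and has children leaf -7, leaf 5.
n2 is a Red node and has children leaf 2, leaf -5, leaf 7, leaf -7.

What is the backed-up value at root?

5

n1 (Red): max(-7, 5) = 5
n2 (Red): max(2, -5, 7, -7) = 7
root (Blue): min(5, 7) = 5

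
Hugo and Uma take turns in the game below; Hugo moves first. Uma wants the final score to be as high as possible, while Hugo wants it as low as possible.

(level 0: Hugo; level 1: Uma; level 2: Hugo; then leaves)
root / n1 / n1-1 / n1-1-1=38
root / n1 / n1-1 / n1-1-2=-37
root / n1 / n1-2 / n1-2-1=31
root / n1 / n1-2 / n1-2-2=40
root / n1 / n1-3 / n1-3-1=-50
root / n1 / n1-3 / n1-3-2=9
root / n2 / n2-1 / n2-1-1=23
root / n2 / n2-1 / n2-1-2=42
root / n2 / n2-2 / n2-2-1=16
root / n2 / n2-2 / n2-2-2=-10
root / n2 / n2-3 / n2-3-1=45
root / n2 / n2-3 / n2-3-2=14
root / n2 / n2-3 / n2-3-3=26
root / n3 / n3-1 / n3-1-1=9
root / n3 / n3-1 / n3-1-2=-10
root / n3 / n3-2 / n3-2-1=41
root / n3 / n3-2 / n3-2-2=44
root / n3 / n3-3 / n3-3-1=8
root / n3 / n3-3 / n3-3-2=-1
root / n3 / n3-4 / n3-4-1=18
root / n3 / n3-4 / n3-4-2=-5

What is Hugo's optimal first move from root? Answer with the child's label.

n1-1 (Hugo): min(38, -37) = -37
n1-2 (Hugo): min(31, 40) = 31
n1-3 (Hugo): min(-50, 9) = -50
n1 (Uma): max(-37, 31, -50) = 31
n2-1 (Hugo): min(23, 42) = 23
n2-2 (Hugo): min(16, -10) = -10
n2-3 (Hugo): min(45, 14, 26) = 14
n2 (Uma): max(23, -10, 14) = 23
n3-1 (Hugo): min(9, -10) = -10
n3-2 (Hugo): min(41, 44) = 41
n3-3 (Hugo): min(8, -1) = -1
n3-4 (Hugo): min(18, -5) = -5
n3 (Uma): max(-10, 41, -1, -5) = 41
root (Hugo): min(31, 23, 41) = 23
Hugo at root wants the lowest of {n1=31, n2=23, n3=41}, so chooses n2.

n2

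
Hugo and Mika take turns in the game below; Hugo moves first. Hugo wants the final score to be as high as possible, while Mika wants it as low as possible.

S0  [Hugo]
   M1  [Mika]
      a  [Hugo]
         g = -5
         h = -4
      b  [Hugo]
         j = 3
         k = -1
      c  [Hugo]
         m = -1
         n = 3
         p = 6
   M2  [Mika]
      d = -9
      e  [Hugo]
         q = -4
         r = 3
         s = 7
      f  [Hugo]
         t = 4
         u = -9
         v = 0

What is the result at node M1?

-4

a (Hugo): max(-5, -4) = -4
b (Hugo): max(3, -1) = 3
c (Hugo): max(-1, 3, 6) = 6
M1 (Mika): min(-4, 3, 6) = -4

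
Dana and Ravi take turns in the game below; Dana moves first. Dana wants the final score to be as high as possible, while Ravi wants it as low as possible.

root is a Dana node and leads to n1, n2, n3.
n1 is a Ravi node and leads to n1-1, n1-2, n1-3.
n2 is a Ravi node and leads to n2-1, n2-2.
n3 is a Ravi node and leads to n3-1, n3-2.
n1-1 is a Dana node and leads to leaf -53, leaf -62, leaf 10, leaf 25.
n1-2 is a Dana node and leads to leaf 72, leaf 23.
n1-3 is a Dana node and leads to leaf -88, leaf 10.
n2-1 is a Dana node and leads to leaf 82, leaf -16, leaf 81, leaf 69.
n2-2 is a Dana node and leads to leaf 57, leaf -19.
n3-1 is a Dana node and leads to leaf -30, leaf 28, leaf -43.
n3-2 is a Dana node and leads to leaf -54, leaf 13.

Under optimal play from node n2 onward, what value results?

57

n2-1 (Dana): max(82, -16, 81, 69) = 82
n2-2 (Dana): max(57, -19) = 57
n2 (Ravi): min(82, 57) = 57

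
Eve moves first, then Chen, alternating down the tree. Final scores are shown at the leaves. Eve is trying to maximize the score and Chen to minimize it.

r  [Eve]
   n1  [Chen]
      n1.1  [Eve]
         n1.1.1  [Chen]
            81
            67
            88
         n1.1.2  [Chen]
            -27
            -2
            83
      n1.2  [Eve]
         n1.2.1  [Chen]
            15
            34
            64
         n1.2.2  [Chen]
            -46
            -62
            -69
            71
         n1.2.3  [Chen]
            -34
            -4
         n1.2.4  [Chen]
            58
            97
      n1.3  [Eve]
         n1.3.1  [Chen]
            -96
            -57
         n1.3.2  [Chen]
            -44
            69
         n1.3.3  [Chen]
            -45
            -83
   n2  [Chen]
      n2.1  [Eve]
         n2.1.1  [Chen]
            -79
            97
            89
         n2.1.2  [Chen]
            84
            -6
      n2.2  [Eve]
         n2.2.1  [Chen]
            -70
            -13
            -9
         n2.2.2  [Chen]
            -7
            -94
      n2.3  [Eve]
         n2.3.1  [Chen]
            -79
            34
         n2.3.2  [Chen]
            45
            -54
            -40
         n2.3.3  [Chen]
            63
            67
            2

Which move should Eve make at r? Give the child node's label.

n1.1.1 (Chen): min(81, 67, 88) = 67
n1.1.2 (Chen): min(-27, -2, 83) = -27
n1.1 (Eve): max(67, -27) = 67
n1.2.1 (Chen): min(15, 34, 64) = 15
n1.2.2 (Chen): min(-46, -62, -69, 71) = -69
n1.2.3 (Chen): min(-34, -4) = -34
n1.2.4 (Chen): min(58, 97) = 58
n1.2 (Eve): max(15, -69, -34, 58) = 58
n1.3.1 (Chen): min(-96, -57) = -96
n1.3.2 (Chen): min(-44, 69) = -44
n1.3.3 (Chen): min(-45, -83) = -83
n1.3 (Eve): max(-96, -44, -83) = -44
n1 (Chen): min(67, 58, -44) = -44
n2.1.1 (Chen): min(-79, 97, 89) = -79
n2.1.2 (Chen): min(84, -6) = -6
n2.1 (Eve): max(-79, -6) = -6
n2.2.1 (Chen): min(-70, -13, -9) = -70
n2.2.2 (Chen): min(-7, -94) = -94
n2.2 (Eve): max(-70, -94) = -70
n2.3.1 (Chen): min(-79, 34) = -79
n2.3.2 (Chen): min(45, -54, -40) = -54
n2.3.3 (Chen): min(63, 67, 2) = 2
n2.3 (Eve): max(-79, -54, 2) = 2
n2 (Chen): min(-6, -70, 2) = -70
r (Eve): max(-44, -70) = -44
Eve at r wants the highest of {n1=-44, n2=-70}, so chooses n1.

n1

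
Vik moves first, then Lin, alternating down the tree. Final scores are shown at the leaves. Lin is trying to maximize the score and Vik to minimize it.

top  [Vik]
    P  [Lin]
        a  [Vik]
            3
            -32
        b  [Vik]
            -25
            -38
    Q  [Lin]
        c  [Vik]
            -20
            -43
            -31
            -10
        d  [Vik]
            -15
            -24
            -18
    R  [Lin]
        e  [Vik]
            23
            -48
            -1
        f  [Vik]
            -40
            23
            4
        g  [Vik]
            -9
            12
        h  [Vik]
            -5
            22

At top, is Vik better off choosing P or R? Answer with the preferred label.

a (Vik): min(3, -32) = -32
b (Vik): min(-25, -38) = -38
P (Lin): max(-32, -38) = -32
e (Vik): min(23, -48, -1) = -48
f (Vik): min(-40, 23, 4) = -40
g (Vik): min(-9, 12) = -9
h (Vik): min(-5, 22) = -5
R (Lin): max(-48, -40, -9, -5) = -5
Vik prefers the lower value; P=-32, R=-5. P is better since -32 < -5.

P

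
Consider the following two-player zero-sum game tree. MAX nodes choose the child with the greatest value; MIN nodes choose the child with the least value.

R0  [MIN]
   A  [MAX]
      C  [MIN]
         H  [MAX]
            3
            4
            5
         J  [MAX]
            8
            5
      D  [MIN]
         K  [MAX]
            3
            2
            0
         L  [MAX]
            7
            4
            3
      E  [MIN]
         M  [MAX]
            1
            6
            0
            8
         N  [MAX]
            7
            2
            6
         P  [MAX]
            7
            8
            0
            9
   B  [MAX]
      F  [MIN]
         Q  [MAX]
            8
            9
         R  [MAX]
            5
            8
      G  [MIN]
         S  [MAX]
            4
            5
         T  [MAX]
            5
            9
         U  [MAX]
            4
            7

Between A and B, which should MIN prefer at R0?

H (MAX): max(3, 4, 5) = 5
J (MAX): max(8, 5) = 8
C (MIN): min(5, 8) = 5
K (MAX): max(3, 2, 0) = 3
L (MAX): max(7, 4, 3) = 7
D (MIN): min(3, 7) = 3
M (MAX): max(1, 6, 0, 8) = 8
N (MAX): max(7, 2, 6) = 7
P (MAX): max(7, 8, 0, 9) = 9
E (MIN): min(8, 7, 9) = 7
A (MAX): max(5, 3, 7) = 7
Q (MAX): max(8, 9) = 9
R (MAX): max(5, 8) = 8
F (MIN): min(9, 8) = 8
S (MAX): max(4, 5) = 5
T (MAX): max(5, 9) = 9
U (MAX): max(4, 7) = 7
G (MIN): min(5, 9, 7) = 5
B (MAX): max(8, 5) = 8
MIN prefers the lower value; A=7, B=8. A is better since 7 < 8.

A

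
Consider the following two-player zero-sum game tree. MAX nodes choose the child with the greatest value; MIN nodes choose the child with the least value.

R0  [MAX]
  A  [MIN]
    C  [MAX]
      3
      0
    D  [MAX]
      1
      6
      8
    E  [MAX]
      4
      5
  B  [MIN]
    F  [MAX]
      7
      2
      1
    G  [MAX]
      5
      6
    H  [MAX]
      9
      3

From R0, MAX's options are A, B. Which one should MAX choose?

C (MAX): max(3, 0) = 3
D (MAX): max(1, 6, 8) = 8
E (MAX): max(4, 5) = 5
A (MIN): min(3, 8, 5) = 3
F (MAX): max(7, 2, 1) = 7
G (MAX): max(5, 6) = 6
H (MAX): max(9, 3) = 9
B (MIN): min(7, 6, 9) = 6
R0 (MAX): max(3, 6) = 6
MAX at R0 wants the highest of {A=3, B=6}, so chooses B.

B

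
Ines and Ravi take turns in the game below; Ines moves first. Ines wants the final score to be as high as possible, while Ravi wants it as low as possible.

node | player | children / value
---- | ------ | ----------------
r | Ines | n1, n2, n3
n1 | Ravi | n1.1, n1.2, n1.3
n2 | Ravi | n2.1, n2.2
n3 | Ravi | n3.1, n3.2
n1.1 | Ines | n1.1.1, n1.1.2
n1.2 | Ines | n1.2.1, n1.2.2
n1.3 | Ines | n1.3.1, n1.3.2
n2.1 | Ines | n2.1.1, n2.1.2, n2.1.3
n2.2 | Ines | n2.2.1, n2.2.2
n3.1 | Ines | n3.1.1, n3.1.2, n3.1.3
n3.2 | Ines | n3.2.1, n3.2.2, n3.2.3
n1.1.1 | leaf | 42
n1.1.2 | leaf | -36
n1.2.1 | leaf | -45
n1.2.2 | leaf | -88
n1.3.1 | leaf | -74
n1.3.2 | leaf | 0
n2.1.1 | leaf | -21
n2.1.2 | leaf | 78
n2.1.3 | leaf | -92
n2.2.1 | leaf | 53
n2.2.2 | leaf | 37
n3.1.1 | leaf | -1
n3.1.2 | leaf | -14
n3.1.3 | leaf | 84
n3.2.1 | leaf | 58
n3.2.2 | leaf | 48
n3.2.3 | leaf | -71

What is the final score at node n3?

58

n3.1 (Ines): max(-1, -14, 84) = 84
n3.2 (Ines): max(58, 48, -71) = 58
n3 (Ravi): min(84, 58) = 58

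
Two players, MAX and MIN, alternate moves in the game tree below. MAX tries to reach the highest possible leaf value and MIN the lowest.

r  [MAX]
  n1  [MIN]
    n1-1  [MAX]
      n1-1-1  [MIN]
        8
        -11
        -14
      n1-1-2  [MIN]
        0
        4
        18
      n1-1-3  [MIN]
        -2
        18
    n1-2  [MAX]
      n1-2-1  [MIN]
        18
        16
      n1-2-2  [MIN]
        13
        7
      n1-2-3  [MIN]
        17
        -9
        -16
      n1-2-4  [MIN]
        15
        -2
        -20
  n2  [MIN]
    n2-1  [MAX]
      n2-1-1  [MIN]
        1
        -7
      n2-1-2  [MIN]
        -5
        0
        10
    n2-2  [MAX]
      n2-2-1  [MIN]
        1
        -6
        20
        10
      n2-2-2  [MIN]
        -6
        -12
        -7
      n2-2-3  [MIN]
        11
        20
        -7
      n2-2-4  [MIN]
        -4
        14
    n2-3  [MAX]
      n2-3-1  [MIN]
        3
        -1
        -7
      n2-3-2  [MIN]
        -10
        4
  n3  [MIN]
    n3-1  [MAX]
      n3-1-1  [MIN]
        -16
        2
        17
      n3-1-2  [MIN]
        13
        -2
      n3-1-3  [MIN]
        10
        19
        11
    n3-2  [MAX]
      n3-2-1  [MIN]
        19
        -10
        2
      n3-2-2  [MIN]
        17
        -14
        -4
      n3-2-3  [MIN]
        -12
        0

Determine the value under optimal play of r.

n1-1-1 (MIN): min(8, -11, -14) = -14
n1-1-2 (MIN): min(0, 4, 18) = 0
n1-1-3 (MIN): min(-2, 18) = -2
n1-1 (MAX): max(-14, 0, -2) = 0
n1-2-1 (MIN): min(18, 16) = 16
n1-2-2 (MIN): min(13, 7) = 7
n1-2-3 (MIN): min(17, -9, -16) = -16
n1-2-4 (MIN): min(15, -2, -20) = -20
n1-2 (MAX): max(16, 7, -16, -20) = 16
n1 (MIN): min(0, 16) = 0
n2-1-1 (MIN): min(1, -7) = -7
n2-1-2 (MIN): min(-5, 0, 10) = -5
n2-1 (MAX): max(-7, -5) = -5
n2-2-1 (MIN): min(1, -6, 20, 10) = -6
n2-2-2 (MIN): min(-6, -12, -7) = -12
n2-2-3 (MIN): min(11, 20, -7) = -7
n2-2-4 (MIN): min(-4, 14) = -4
n2-2 (MAX): max(-6, -12, -7, -4) = -4
n2-3-1 (MIN): min(3, -1, -7) = -7
n2-3-2 (MIN): min(-10, 4) = -10
n2-3 (MAX): max(-7, -10) = -7
n2 (MIN): min(-5, -4, -7) = -7
n3-1-1 (MIN): min(-16, 2, 17) = -16
n3-1-2 (MIN): min(13, -2) = -2
n3-1-3 (MIN): min(10, 19, 11) = 10
n3-1 (MAX): max(-16, -2, 10) = 10
n3-2-1 (MIN): min(19, -10, 2) = -10
n3-2-2 (MIN): min(17, -14, -4) = -14
n3-2-3 (MIN): min(-12, 0) = -12
n3-2 (MAX): max(-10, -14, -12) = -10
n3 (MIN): min(10, -10) = -10
r (MAX): max(0, -7, -10) = 0

0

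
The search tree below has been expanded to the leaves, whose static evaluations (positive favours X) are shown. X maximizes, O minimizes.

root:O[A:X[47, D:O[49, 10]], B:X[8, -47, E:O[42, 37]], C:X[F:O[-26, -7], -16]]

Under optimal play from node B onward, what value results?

E (O): min(42, 37) = 37
B (X): max(8, -47, 37) = 37

37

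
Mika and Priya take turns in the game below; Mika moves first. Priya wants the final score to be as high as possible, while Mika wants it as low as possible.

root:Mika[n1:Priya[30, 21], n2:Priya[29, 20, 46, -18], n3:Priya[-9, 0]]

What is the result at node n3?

0

n3 (Priya): max(-9, 0) = 0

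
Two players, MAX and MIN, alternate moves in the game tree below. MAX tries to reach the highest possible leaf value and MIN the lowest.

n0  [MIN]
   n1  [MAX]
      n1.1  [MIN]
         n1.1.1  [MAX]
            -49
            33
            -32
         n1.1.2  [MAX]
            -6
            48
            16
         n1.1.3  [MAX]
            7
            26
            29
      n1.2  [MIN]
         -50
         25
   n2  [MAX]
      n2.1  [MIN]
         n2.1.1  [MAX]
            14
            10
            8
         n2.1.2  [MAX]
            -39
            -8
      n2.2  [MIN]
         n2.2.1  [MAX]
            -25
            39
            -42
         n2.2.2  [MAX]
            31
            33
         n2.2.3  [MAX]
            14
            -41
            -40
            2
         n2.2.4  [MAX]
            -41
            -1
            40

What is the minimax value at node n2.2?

14

n2.2.1 (MAX): max(-25, 39, -42) = 39
n2.2.2 (MAX): max(31, 33) = 33
n2.2.3 (MAX): max(14, -41, -40, 2) = 14
n2.2.4 (MAX): max(-41, -1, 40) = 40
n2.2 (MIN): min(39, 33, 14, 40) = 14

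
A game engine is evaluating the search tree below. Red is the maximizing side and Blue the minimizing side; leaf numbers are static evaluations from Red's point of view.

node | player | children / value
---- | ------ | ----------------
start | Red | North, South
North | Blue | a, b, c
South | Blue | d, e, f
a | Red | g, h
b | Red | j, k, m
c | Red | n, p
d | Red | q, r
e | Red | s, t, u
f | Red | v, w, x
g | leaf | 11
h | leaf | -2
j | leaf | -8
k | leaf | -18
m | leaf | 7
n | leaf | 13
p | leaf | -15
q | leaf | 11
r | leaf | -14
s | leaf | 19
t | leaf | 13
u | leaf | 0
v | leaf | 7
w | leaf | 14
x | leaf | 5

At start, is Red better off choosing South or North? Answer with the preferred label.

d (Red): max(11, -14) = 11
e (Red): max(19, 13, 0) = 19
f (Red): max(7, 14, 5) = 14
South (Blue): min(11, 19, 14) = 11
a (Red): max(11, -2) = 11
b (Red): max(-8, -18, 7) = 7
c (Red): max(13, -15) = 13
North (Blue): min(11, 7, 13) = 7
Red prefers the higher value; South=11, North=7. South is better since 11 > 7.

South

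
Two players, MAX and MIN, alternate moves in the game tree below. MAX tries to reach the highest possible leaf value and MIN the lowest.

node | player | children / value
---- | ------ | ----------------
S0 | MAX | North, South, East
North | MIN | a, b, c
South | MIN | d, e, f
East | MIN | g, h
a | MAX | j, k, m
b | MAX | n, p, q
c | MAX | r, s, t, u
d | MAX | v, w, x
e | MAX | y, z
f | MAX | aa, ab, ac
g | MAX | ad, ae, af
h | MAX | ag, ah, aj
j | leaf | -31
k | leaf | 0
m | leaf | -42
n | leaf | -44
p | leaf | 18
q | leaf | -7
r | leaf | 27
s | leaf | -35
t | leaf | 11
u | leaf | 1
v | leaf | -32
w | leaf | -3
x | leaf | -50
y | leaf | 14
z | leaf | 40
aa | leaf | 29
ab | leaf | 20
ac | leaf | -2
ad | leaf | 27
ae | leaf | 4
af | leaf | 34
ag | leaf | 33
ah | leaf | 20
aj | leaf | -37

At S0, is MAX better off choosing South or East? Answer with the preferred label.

d (MAX): max(-32, -3, -50) = -3
e (MAX): max(14, 40) = 40
f (MAX): max(29, 20, -2) = 29
South (MIN): min(-3, 40, 29) = -3
g (MAX): max(27, 4, 34) = 34
h (MAX): max(33, 20, -37) = 33
East (MIN): min(34, 33) = 33
MAX prefers the higher value; South=-3, East=33. East is better since 33 > -3.

East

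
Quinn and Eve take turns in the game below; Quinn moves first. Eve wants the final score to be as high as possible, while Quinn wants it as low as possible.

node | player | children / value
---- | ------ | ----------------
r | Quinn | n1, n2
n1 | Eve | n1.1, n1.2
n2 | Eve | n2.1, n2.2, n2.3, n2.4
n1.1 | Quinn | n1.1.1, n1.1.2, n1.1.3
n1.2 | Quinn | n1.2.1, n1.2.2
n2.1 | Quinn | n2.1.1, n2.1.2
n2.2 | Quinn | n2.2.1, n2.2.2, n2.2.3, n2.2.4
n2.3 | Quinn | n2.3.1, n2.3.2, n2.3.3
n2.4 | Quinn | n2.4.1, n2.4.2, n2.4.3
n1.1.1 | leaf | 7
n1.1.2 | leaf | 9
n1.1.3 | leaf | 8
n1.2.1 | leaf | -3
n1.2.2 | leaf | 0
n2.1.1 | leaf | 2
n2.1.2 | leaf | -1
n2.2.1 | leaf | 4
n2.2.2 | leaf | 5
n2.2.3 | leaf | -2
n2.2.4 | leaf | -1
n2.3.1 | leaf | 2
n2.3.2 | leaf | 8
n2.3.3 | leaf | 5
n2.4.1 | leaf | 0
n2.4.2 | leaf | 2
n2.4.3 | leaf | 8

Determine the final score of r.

2

n1.1 (Quinn): min(7, 9, 8) = 7
n1.2 (Quinn): min(-3, 0) = -3
n1 (Eve): max(7, -3) = 7
n2.1 (Quinn): min(2, -1) = -1
n2.2 (Quinn): min(4, 5, -2, -1) = -2
n2.3 (Quinn): min(2, 8, 5) = 2
n2.4 (Quinn): min(0, 2, 8) = 0
n2 (Eve): max(-1, -2, 2, 0) = 2
r (Quinn): min(7, 2) = 2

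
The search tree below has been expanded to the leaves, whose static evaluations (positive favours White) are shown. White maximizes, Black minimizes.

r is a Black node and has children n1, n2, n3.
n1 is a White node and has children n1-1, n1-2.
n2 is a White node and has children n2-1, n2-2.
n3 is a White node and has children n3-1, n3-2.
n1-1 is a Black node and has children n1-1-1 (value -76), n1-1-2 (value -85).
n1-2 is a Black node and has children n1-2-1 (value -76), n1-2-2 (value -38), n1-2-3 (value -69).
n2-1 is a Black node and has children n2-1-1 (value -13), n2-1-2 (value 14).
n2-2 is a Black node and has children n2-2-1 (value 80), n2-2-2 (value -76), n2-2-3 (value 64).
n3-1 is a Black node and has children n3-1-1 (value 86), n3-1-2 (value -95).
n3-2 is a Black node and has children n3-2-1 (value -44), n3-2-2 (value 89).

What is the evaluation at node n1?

-76

n1-1 (Black): min(-76, -85) = -85
n1-2 (Black): min(-76, -38, -69) = -76
n1 (White): max(-85, -76) = -76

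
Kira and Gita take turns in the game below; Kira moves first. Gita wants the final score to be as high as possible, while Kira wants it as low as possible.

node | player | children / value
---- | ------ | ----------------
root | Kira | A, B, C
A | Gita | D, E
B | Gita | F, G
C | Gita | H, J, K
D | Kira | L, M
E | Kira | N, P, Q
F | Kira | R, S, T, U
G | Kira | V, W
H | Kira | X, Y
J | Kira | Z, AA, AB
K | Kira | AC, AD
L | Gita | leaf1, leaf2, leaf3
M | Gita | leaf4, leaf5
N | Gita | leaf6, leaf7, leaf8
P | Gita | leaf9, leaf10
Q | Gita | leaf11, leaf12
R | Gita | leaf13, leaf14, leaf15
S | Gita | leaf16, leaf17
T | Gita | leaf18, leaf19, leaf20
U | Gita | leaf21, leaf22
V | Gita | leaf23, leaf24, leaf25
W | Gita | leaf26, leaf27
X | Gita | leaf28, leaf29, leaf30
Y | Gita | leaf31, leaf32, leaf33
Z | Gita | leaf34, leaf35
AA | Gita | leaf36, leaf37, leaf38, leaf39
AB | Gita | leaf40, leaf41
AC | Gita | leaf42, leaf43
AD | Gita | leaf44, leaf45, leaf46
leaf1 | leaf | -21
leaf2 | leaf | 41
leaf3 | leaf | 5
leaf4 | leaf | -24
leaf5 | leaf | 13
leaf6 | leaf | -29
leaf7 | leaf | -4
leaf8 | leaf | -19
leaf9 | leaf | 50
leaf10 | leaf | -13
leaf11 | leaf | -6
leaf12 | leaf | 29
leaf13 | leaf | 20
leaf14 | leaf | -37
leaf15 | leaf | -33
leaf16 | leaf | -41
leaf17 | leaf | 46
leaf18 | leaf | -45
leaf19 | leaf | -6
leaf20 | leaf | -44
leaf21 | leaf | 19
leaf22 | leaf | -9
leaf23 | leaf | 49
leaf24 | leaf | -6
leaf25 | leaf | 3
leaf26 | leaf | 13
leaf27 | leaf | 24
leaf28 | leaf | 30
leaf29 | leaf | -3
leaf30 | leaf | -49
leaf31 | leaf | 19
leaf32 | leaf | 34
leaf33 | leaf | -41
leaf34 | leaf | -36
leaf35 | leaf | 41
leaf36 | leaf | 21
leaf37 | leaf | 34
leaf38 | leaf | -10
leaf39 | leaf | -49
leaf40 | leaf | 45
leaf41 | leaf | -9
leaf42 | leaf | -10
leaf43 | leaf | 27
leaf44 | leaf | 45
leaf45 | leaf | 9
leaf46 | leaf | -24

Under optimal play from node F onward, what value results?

R (Gita): max(20, -37, -33) = 20
S (Gita): max(-41, 46) = 46
T (Gita): max(-45, -6, -44) = -6
U (Gita): max(19, -9) = 19
F (Kira): min(20, 46, -6, 19) = -6

-6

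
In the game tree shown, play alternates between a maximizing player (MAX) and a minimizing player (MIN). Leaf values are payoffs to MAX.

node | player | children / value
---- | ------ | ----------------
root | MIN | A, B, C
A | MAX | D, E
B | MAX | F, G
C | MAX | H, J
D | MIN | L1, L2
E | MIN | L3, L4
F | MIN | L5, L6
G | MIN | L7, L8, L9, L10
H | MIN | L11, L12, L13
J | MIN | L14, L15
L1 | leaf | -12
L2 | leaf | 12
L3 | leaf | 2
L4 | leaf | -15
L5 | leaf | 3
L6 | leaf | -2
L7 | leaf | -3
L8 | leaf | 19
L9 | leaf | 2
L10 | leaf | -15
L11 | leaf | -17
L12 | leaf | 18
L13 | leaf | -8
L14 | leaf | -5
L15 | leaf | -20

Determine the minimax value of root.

D (MIN): min(-12, 12) = -12
E (MIN): min(2, -15) = -15
A (MAX): max(-12, -15) = -12
F (MIN): min(3, -2) = -2
G (MIN): min(-3, 19, 2, -15) = -15
B (MAX): max(-2, -15) = -2
H (MIN): min(-17, 18, -8) = -17
J (MIN): min(-5, -20) = -20
C (MAX): max(-17, -20) = -17
root (MIN): min(-12, -2, -17) = -17

-17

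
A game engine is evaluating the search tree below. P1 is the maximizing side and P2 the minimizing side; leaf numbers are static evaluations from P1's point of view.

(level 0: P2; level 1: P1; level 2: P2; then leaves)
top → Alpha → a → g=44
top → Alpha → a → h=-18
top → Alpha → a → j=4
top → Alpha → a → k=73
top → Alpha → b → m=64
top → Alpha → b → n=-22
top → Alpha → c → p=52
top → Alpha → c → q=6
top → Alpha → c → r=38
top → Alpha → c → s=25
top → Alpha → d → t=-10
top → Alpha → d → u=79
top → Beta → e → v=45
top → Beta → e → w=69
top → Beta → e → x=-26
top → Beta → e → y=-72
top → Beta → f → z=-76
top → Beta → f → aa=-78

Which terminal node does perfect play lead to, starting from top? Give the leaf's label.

y

a (P2): min(44, -18, 4, 73) = -18
b (P2): min(64, -22) = -22
c (P2): min(52, 6, 38, 25) = 6
d (P2): min(-10, 79) = -10
Alpha (P1): max(-18, -22, 6, -10) = 6
e (P2): min(45, 69, -26, -72) = -72
f (P2): min(-76, -78) = -78
Beta (P1): max(-72, -78) = -72
top (P2): min(6, -72) = -72
At top, P2 picks Beta (lowest: -72).
At Beta, P1 picks e (highest: -72).
At e, P2 picks y (lowest: -72).
Terminal value -72.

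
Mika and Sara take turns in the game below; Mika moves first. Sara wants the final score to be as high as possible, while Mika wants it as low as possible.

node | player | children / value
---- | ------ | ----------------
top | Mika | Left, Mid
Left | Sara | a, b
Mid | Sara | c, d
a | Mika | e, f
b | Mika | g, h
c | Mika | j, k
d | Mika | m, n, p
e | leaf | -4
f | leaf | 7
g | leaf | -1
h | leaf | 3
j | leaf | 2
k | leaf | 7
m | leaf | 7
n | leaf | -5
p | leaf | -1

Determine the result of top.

a (Mika): min(-4, 7) = -4
b (Mika): min(-1, 3) = -1
Left (Sara): max(-4, -1) = -1
c (Mika): min(2, 7) = 2
d (Mika): min(7, -5, -1) = -5
Mid (Sara): max(2, -5) = 2
top (Mika): min(-1, 2) = -1

-1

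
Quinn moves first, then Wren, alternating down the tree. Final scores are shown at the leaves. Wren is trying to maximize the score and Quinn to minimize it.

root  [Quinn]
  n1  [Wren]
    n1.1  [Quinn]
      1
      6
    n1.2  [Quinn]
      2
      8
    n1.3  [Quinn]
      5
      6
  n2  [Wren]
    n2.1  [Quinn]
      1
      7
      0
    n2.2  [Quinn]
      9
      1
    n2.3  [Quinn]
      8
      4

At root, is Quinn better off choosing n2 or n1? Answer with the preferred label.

n2.1 (Quinn): min(1, 7, 0) = 0
n2.2 (Quinn): min(9, 1) = 1
n2.3 (Quinn): min(8, 4) = 4
n2 (Wren): max(0, 1, 4) = 4
n1.1 (Quinn): min(1, 6) = 1
n1.2 (Quinn): min(2, 8) = 2
n1.3 (Quinn): min(5, 6) = 5
n1 (Wren): max(1, 2, 5) = 5
Quinn prefers the lower value; n2=4, n1=5. n2 is better since 4 < 5.

n2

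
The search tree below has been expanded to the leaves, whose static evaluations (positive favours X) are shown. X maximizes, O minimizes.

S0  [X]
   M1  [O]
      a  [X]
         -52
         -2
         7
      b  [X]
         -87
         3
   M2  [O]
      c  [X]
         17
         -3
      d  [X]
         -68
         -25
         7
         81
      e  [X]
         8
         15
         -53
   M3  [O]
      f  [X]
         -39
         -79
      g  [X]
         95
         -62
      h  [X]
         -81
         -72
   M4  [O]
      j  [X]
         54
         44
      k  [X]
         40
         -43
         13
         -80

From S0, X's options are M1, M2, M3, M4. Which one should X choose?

M4

a (X): max(-52, -2, 7) = 7
b (X): max(-87, 3) = 3
M1 (O): min(7, 3) = 3
c (X): max(17, -3) = 17
d (X): max(-68, -25, 7, 81) = 81
e (X): max(8, 15, -53) = 15
M2 (O): min(17, 81, 15) = 15
f (X): max(-39, -79) = -39
g (X): max(95, -62) = 95
h (X): max(-81, -72) = -72
M3 (O): min(-39, 95, -72) = -72
j (X): max(54, 44) = 54
k (X): max(40, -43, 13, -80) = 40
M4 (O): min(54, 40) = 40
S0 (X): max(3, 15, -72, 40) = 40
X at S0 wants the highest of {M1=3, M2=15, M3=-72, M4=40}, so chooses M4.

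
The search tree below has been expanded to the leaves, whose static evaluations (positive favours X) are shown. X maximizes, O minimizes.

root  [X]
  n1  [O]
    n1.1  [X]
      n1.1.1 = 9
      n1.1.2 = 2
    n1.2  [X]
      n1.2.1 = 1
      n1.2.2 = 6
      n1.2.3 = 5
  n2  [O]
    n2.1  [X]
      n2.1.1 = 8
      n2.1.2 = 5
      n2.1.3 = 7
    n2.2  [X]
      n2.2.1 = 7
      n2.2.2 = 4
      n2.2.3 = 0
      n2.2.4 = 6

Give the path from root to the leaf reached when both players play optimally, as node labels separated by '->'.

root -> n2 -> n2.2 -> n2.2.1

n1.1 (X): max(9, 2) = 9
n1.2 (X): max(1, 6, 5) = 6
n1 (O): min(9, 6) = 6
n2.1 (X): max(8, 5, 7) = 8
n2.2 (X): max(7, 4, 0, 6) = 7
n2 (O): min(8, 7) = 7
root (X): max(6, 7) = 7
At root, X picks n2 (highest: 7).
At n2, O picks n2.2 (lowest: 7).
At n2.2, X picks n2.2.1 (highest: 7).
Terminal value 7.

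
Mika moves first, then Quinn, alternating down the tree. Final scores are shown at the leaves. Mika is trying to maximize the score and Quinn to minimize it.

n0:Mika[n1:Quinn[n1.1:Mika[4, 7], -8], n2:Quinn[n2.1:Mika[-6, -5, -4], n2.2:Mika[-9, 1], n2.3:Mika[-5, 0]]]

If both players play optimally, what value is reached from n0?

-4

n1.1 (Mika): max(4, 7) = 7
n1 (Quinn): min(7, -8) = -8
n2.1 (Mika): max(-6, -5, -4) = -4
n2.2 (Mika): max(-9, 1) = 1
n2.3 (Mika): max(-5, 0) = 0
n2 (Quinn): min(-4, 1, 0) = -4
n0 (Mika): max(-8, -4) = -4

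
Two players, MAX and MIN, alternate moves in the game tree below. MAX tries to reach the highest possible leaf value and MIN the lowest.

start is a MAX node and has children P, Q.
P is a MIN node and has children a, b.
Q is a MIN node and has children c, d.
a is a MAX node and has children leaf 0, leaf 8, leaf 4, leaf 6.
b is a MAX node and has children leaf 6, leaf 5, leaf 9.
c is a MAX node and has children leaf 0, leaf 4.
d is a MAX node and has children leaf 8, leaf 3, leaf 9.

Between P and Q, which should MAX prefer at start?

a (MAX): max(0, 8, 4, 6) = 8
b (MAX): max(6, 5, 9) = 9
P (MIN): min(8, 9) = 8
c (MAX): max(0, 4) = 4
d (MAX): max(8, 3, 9) = 9
Q (MIN): min(4, 9) = 4
MAX prefers the higher value; P=8, Q=4. P is better since 8 > 4.

P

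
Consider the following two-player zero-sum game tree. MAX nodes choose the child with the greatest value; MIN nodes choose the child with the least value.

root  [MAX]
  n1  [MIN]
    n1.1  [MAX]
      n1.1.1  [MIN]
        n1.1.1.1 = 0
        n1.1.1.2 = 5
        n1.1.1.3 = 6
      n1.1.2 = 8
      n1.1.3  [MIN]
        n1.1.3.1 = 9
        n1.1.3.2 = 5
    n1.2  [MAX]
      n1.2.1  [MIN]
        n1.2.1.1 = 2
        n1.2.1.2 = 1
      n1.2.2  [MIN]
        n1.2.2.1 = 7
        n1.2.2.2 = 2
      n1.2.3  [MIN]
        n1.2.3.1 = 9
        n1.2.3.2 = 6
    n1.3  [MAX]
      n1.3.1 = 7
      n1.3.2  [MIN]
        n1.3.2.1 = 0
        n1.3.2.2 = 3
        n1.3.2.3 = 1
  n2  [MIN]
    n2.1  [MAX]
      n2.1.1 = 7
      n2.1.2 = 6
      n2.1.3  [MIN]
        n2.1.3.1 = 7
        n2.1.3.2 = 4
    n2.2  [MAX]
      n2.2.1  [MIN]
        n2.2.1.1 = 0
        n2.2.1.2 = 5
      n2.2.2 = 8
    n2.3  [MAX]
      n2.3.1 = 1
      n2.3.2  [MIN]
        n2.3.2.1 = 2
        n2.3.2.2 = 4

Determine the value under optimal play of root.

n1.1.1 (MIN): min(0, 5, 6) = 0
n1.1.3 (MIN): min(9, 5) = 5
n1.1 (MAX): max(0, 8, 5) = 8
n1.2.1 (MIN): min(2, 1) = 1
n1.2.2 (MIN): min(7, 2) = 2
n1.2.3 (MIN): min(9, 6) = 6
n1.2 (MAX): max(1, 2, 6) = 6
n1.3.2 (MIN): min(0, 3, 1) = 0
n1.3 (MAX): max(7, 0) = 7
n1 (MIN): min(8, 6, 7) = 6
n2.1.3 (MIN): min(7, 4) = 4
n2.1 (MAX): max(7, 6, 4) = 7
n2.2.1 (MIN): min(0, 5) = 0
n2.2 (MAX): max(0, 8) = 8
n2.3.2 (MIN): min(2, 4) = 2
n2.3 (MAX): max(1, 2) = 2
n2 (MIN): min(7, 8, 2) = 2
root (MAX): max(6, 2) = 6

6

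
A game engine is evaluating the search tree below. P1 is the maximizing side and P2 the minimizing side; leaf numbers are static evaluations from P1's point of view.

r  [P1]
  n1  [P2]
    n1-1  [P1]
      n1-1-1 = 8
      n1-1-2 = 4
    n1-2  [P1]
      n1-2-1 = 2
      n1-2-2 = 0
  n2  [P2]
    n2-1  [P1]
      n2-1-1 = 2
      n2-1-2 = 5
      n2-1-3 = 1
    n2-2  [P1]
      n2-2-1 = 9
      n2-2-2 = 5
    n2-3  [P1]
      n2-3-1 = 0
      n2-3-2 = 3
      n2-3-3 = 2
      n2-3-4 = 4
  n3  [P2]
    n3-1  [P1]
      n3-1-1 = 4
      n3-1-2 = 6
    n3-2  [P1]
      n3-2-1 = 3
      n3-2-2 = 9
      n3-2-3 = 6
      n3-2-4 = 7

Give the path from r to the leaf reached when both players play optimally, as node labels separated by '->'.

r -> n3 -> n3-1 -> n3-1-2

n1-1 (P1): max(8, 4) = 8
n1-2 (P1): max(2, 0) = 2
n1 (P2): min(8, 2) = 2
n2-1 (P1): max(2, 5, 1) = 5
n2-2 (P1): max(9, 5) = 9
n2-3 (P1): max(0, 3, 2, 4) = 4
n2 (P2): min(5, 9, 4) = 4
n3-1 (P1): max(4, 6) = 6
n3-2 (P1): max(3, 9, 6, 7) = 9
n3 (P2): min(6, 9) = 6
r (P1): max(2, 4, 6) = 6
At r, P1 picks n3 (highest: 6).
At n3, P2 picks n3-1 (lowest: 6).
At n3-1, P1 picks n3-1-2 (highest: 6).
Terminal value 6.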